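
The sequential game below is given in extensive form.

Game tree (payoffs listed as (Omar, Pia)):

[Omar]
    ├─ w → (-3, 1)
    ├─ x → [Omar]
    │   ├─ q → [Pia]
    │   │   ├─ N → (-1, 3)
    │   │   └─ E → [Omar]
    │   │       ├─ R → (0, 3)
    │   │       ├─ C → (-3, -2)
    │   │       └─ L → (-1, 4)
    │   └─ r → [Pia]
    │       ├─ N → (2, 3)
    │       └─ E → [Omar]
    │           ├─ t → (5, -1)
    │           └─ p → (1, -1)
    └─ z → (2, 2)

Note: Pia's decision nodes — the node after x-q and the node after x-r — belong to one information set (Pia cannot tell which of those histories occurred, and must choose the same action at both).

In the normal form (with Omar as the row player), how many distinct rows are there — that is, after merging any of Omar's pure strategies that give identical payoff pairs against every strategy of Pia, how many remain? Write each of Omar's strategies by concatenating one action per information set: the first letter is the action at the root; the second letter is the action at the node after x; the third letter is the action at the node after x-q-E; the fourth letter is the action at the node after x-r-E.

Omar has 36 pure strategies: wqRt, wqRp, wqCt, wqCp, wqLt, wqLp, wrRt, wrRp, wrCt, wrCp, wrLt, wrLp, xqRt, xqRp, xqCt, xqCp, xqLt, xqLp, xrRt, xrRp, xrCt, xrCp, xrLt, xrLp, zqRt, zqRp, zqCt, zqCp, zqLt, zqLp, zrRt, zrRp, zrCt, zrCp, zrLt, zrLp. Columns: N, E.
{wqRt, wqRp, wqCt, wqCp, wqLt, wqLp, wrRt, wrRp, wrCt, wrCp, wrLt, wrLp} → row (-3,1) (-3,1)
{xqRt, xqRp} → row (-1,3) (0,3)
{xqCt, xqCp} → row (-1,3) (-3,-2)
{xqLt, xqLp} → row (-1,3) (-1,4)
{xrRt, xrCt, xrLt} → row (2,3) (5,-1)
{xrRp, xrCp, xrLp} → row (2,3) (1,-1)
{zqRt, zqRp, zqCt, zqCp, zqLt, zqLp, zrRt, zrRp, zrCt, zrCp, zrLt, zrLp} → row (2,2) (2,2)
That's 7 distinct rows out of 36 strategies.

7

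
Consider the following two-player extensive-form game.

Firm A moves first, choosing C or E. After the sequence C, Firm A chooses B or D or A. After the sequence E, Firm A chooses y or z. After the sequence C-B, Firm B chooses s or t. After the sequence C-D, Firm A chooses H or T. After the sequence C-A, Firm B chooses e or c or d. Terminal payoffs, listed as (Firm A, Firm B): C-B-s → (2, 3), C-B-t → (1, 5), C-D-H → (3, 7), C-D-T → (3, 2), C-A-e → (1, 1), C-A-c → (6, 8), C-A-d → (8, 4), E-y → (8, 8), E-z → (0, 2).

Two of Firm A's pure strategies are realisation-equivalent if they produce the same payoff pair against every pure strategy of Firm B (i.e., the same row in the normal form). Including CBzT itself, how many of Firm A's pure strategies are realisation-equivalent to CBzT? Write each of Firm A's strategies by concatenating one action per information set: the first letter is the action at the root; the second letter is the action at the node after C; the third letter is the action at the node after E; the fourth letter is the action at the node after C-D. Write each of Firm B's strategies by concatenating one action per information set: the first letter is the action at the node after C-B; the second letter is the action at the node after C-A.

4

Row for CBzT (columns se, sc, sd, te, tc, td): (2,3) (2,3) (2,3) (1,5) (1,5) (1,5).
Under CBzT, Firm A's choice at the node after E and at the node after C-D can never be reached regardless of what Firm B does, so varying those choices leaves every outcome unchanged.
Holding the reachable choices fixed and varying the unreachable ones freely already gives 2 × 2 = 4 equivalent strategies.
No other strategy reproduces this row, so those 4 are the full class: CByH, CByT, CBzH, CBzT.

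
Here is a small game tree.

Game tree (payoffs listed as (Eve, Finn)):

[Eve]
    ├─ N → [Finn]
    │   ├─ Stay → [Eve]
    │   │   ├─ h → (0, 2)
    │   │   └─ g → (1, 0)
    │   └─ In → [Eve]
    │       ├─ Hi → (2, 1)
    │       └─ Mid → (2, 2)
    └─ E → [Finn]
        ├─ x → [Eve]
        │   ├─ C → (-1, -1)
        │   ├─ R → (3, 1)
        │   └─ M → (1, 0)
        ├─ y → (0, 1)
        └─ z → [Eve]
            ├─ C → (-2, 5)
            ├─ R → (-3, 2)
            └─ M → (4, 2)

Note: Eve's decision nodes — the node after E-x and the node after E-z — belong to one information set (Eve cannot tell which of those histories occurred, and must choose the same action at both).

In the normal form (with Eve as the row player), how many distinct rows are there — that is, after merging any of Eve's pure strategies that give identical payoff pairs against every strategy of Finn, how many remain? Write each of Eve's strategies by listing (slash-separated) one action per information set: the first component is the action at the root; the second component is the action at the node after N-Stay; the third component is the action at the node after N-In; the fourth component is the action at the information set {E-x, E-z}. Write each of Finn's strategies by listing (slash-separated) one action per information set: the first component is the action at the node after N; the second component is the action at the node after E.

Eve has 24 pure strategies: N/h/Hi/C, N/h/Hi/R, N/h/Hi/M, N/h/Mid/C, N/h/Mid/R, N/h/Mid/M, N/g/Hi/C, N/g/Hi/R, N/g/Hi/M, N/g/Mid/C, N/g/Mid/R, N/g/Mid/M, E/h/Hi/C, E/h/Hi/R, E/h/Hi/M, E/h/Mid/C, E/h/Mid/R, E/h/Mid/M, E/g/Hi/C, E/g/Hi/R, E/g/Hi/M, E/g/Mid/C, E/g/Mid/R, E/g/Mid/M. Columns: Stay/x, Stay/y, Stay/z, In/x, In/y, In/z.
{N/h/Hi/C, N/h/Hi/R, N/h/Hi/M} → row (0,2) (0,2) (0,2) (2,1) (2,1) (2,1)
{N/h/Mid/C, N/h/Mid/R, N/h/Mid/M} → row (0,2) (0,2) (0,2) (2,2) (2,2) (2,2)
{N/g/Hi/C, N/g/Hi/R, N/g/Hi/M} → row (1,0) (1,0) (1,0) (2,1) (2,1) (2,1)
{N/g/Mid/C, N/g/Mid/R, N/g/Mid/M} → row (1,0) (1,0) (1,0) (2,2) (2,2) (2,2)
{E/h/Hi/C, E/h/Mid/C, E/g/Hi/C, E/g/Mid/C} → row (-1,-1) (0,1) (-2,5) (-1,-1) (0,1) (-2,5)
{E/h/Hi/R, E/h/Mid/R, E/g/Hi/R, E/g/Mid/R} → row (3,1) (0,1) (-3,2) (3,1) (0,1) (-3,2)
{E/h/Hi/M, E/h/Mid/M, E/g/Hi/M, E/g/Mid/M} → row (1,0) (0,1) (4,2) (1,0) (0,1) (4,2)
That's 7 distinct rows out of 24 strategies.

7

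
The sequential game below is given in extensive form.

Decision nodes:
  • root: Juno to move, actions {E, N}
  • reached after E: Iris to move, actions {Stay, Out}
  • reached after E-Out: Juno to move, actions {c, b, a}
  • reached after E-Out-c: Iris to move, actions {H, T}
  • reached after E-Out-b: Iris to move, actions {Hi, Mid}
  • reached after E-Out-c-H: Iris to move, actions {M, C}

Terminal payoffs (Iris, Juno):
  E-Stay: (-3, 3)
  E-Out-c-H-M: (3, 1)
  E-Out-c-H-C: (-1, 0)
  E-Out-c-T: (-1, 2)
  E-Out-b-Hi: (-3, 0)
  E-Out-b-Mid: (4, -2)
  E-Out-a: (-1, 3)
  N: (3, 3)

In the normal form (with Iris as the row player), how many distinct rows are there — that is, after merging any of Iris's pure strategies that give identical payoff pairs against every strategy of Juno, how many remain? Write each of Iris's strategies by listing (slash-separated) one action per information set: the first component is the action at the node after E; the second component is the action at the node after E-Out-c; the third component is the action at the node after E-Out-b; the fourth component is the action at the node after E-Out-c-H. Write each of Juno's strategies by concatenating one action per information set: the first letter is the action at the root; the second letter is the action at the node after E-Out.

Iris has 16 pure strategies: Stay/H/Hi/M, Stay/H/Hi/C, Stay/H/Mid/M, Stay/H/Mid/C, Stay/T/Hi/M, Stay/T/Hi/C, Stay/T/Mid/M, Stay/T/Mid/C, Out/H/Hi/M, Out/H/Hi/C, Out/H/Mid/M, Out/H/Mid/C, Out/T/Hi/M, Out/T/Hi/C, Out/T/Mid/M, Out/T/Mid/C. Columns: Ec, Eb, Ea, Nc, Nb, Na.
{Stay/H/Hi/M, Stay/H/Hi/C, Stay/H/Mid/M, Stay/H/Mid/C, Stay/T/Hi/M, Stay/T/Hi/C, Stay/T/Mid/M, Stay/T/Mid/C} → row (-3,3) (-3,3) (-3,3) (3,3) (3,3) (3,3)
{Out/H/Hi/M} → row (3,1) (-3,0) (-1,3) (3,3) (3,3) (3,3)
{Out/H/Hi/C} → row (-1,0) (-3,0) (-1,3) (3,3) (3,3) (3,3)
{Out/H/Mid/M} → row (3,1) (4,-2) (-1,3) (3,3) (3,3) (3,3)
{Out/H/Mid/C} → row (-1,0) (4,-2) (-1,3) (3,3) (3,3) (3,3)
{Out/T/Hi/M, Out/T/Hi/C} → row (-1,2) (-3,0) (-1,3) (3,3) (3,3) (3,3)
{Out/T/Mid/M, Out/T/Mid/C} → row (-1,2) (4,-2) (-1,3) (3,3) (3,3) (3,3)
That's 7 distinct rows out of 16 strategies.

7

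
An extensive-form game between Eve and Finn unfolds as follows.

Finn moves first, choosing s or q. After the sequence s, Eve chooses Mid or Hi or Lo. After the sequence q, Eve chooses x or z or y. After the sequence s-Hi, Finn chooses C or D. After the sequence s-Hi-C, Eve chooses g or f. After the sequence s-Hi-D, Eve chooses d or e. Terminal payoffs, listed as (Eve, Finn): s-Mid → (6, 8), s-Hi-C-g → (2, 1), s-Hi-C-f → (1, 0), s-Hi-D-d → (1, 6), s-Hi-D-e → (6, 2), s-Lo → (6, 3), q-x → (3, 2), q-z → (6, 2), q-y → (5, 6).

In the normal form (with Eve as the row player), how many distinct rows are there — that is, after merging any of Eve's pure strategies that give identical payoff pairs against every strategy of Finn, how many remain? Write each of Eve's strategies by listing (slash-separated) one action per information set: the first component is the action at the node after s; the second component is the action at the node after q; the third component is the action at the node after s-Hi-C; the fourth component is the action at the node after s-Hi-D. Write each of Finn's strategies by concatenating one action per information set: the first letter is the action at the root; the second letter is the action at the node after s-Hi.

18

Eve has 36 pure strategies: Mid/x/g/d, Mid/x/g/e, Mid/x/f/d, Mid/x/f/e, Mid/z/g/d, Mid/z/g/e, Mid/z/f/d, Mid/z/f/e, Mid/y/g/d, Mid/y/g/e, Mid/y/f/d, Mid/y/f/e, Hi/x/g/d, Hi/x/g/e, Hi/x/f/d, Hi/x/f/e, Hi/z/g/d, Hi/z/g/e, Hi/z/f/d, Hi/z/f/e, Hi/y/g/d, Hi/y/g/e, Hi/y/f/d, Hi/y/f/e, Lo/x/g/d, Lo/x/g/e, Lo/x/f/d, Lo/x/f/e, Lo/z/g/d, Lo/z/g/e, Lo/z/f/d, Lo/z/f/e, Lo/y/g/d, Lo/y/g/e, Lo/y/f/d, Lo/y/f/e. Columns: sC, sD, qC, qD.
{Mid/x/g/d, Mid/x/g/e, Mid/x/f/d, Mid/x/f/e} → row (6,8) (6,8) (3,2) (3,2)
{Mid/z/g/d, Mid/z/g/e, Mid/z/f/d, Mid/z/f/e} → row (6,8) (6,8) (6,2) (6,2)
{Mid/y/g/d, Mid/y/g/e, Mid/y/f/d, Mid/y/f/e} → row (6,8) (6,8) (5,6) (5,6)
{Hi/x/g/d} → row (2,1) (1,6) (3,2) (3,2)
{Hi/x/g/e} → row (2,1) (6,2) (3,2) (3,2)
{Hi/x/f/d} → row (1,0) (1,6) (3,2) (3,2)
{Hi/x/f/e} → row (1,0) (6,2) (3,2) (3,2)
{Hi/z/g/d} → row (2,1) (1,6) (6,2) (6,2)
{Hi/z/g/e} → row (2,1) (6,2) (6,2) (6,2)
{Hi/z/f/d} → row (1,0) (1,6) (6,2) (6,2)
{Hi/z/f/e} → row (1,0) (6,2) (6,2) (6,2)
{Hi/y/g/d} → row (2,1) (1,6) (5,6) (5,6)
{Hi/y/g/e} → row (2,1) (6,2) (5,6) (5,6)
{Hi/y/f/d} → row (1,0) (1,6) (5,6) (5,6)
{Hi/y/f/e} → row (1,0) (6,2) (5,6) (5,6)
{Lo/x/g/d, Lo/x/g/e, Lo/x/f/d, Lo/x/f/e} → row (6,3) (6,3) (3,2) (3,2)
{Lo/z/g/d, Lo/z/g/e, Lo/z/f/d, Lo/z/f/e} → row (6,3) (6,3) (6,2) (6,2)
{Lo/y/g/d, Lo/y/g/e, Lo/y/f/d, Lo/y/f/e} → row (6,3) (6,3) (5,6) (5,6)
That's 18 distinct rows out of 36 strategies.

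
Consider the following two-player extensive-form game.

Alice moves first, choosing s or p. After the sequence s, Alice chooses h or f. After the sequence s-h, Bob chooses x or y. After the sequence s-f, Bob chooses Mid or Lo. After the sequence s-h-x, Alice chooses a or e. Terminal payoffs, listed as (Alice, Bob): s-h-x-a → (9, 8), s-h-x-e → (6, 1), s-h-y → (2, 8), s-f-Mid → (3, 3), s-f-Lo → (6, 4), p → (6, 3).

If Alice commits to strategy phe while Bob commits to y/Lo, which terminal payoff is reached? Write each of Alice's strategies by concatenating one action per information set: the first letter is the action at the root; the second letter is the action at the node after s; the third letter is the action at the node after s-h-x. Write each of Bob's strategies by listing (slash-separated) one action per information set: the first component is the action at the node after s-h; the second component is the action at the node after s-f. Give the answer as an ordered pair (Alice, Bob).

(6, 3)

Trace the play path from the root:
  Alice plays p
→ terminal payoff (6, 3).
(Alice's choice at the node after s is never reached on this path, so it doesn't affect the outcome.)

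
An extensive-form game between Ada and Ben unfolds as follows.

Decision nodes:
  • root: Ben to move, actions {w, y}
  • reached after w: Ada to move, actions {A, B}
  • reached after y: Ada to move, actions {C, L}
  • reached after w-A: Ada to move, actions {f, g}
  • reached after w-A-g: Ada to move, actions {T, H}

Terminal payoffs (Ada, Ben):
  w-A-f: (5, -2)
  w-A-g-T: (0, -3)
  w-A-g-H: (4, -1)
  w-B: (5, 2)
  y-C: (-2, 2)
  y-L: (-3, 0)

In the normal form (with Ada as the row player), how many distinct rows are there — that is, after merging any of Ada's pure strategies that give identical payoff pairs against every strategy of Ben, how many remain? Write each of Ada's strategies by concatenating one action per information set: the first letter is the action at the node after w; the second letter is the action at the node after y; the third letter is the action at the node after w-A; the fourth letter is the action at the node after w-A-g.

Ada has 16 pure strategies: ACfT, ACfH, ACgT, ACgH, ALfT, ALfH, ALgT, ALgH, BCfT, BCfH, BCgT, BCgH, BLfT, BLfH, BLgT, BLgH. Columns: w, y.
{ACfT, ACfH} → row (5,-2) (-2,2)
{ACgT} → row (0,-3) (-2,2)
{ACgH} → row (4,-1) (-2,2)
{ALfT, ALfH} → row (5,-2) (-3,0)
{ALgT} → row (0,-3) (-3,0)
{ALgH} → row (4,-1) (-3,0)
{BCfT, BCfH, BCgT, BCgH} → row (5,2) (-2,2)
{BLfT, BLfH, BLgT, BLgH} → row (5,2) (-3,0)
That's 8 distinct rows out of 16 strategies.

8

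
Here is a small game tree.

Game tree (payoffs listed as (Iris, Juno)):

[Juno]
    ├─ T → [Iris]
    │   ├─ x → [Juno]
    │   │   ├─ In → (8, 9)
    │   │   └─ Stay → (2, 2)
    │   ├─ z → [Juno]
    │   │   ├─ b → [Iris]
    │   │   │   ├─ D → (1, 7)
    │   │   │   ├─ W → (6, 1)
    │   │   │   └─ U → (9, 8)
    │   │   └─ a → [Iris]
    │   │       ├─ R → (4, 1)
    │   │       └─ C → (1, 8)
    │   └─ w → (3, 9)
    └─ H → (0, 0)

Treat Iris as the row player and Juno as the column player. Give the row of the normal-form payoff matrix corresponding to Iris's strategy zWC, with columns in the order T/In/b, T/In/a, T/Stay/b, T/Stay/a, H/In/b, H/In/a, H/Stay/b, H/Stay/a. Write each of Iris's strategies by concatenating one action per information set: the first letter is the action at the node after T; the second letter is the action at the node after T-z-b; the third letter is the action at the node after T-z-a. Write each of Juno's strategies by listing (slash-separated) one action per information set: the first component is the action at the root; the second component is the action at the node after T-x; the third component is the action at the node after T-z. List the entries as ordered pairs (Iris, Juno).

(6,1) (1,8) (6,1) (1,8) (0,0) (0,0) (0,0) (0,0)

vs T/In/b: Juno plays T → Iris plays z at [T] → Juno plays b at [T-z] → Iris plays W at [T-z-b] → (6, 1)
vs T/In/a: Juno plays T → Iris plays z at [T] → Juno plays a at [T-z] → Iris plays C at [T-z-a] → (1, 8)
vs T/Stay/b: Juno plays T → Iris plays z at [T] → Juno plays b at [T-z] → Iris plays W at [T-z-b] → (6, 1)
vs T/Stay/a: Juno plays T → Iris plays z at [T] → Juno plays a at [T-z] → Iris plays C at [T-z-a] → (1, 8)
vs H/In/b: Juno plays H → (0, 0)
vs H/In/a: Juno plays H → (0, 0)
vs H/Stay/b: Juno plays H → (0, 0)
vs H/Stay/a: Juno plays H → (0, 0)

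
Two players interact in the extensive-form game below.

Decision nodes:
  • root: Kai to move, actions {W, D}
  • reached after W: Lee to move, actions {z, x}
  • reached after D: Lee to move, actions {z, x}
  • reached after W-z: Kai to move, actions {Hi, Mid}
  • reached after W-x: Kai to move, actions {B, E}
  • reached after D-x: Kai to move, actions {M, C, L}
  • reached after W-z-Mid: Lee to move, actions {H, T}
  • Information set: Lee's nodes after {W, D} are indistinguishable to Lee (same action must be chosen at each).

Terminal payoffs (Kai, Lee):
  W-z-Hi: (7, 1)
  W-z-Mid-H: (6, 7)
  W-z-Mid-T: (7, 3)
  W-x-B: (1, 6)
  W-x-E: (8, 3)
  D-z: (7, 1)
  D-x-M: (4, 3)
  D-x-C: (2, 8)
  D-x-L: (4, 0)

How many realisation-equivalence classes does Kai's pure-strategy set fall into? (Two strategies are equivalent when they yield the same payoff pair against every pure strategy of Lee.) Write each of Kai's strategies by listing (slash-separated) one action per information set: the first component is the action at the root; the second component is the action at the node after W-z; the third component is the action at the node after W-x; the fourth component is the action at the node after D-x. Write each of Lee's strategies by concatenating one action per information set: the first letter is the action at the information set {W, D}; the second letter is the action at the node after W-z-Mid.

Kai has 24 pure strategies: W/Hi/B/M, W/Hi/B/C, W/Hi/B/L, W/Hi/E/M, W/Hi/E/C, W/Hi/E/L, W/Mid/B/M, W/Mid/B/C, W/Mid/B/L, W/Mid/E/M, W/Mid/E/C, W/Mid/E/L, D/Hi/B/M, D/Hi/B/C, D/Hi/B/L, D/Hi/E/M, D/Hi/E/C, D/Hi/E/L, D/Mid/B/M, D/Mid/B/C, D/Mid/B/L, D/Mid/E/M, D/Mid/E/C, D/Mid/E/L. Columns: zH, zT, xH, xT.
{W/Hi/B/M, W/Hi/B/C, W/Hi/B/L} → row (7,1) (7,1) (1,6) (1,6)
{W/Hi/E/M, W/Hi/E/C, W/Hi/E/L} → row (7,1) (7,1) (8,3) (8,3)
{W/Mid/B/M, W/Mid/B/C, W/Mid/B/L} → row (6,7) (7,3) (1,6) (1,6)
{W/Mid/E/M, W/Mid/E/C, W/Mid/E/L} → row (6,7) (7,3) (8,3) (8,3)
{D/Hi/B/M, D/Hi/E/M, D/Mid/B/M, D/Mid/E/M} → row (7,1) (7,1) (4,3) (4,3)
{D/Hi/B/C, D/Hi/E/C, D/Mid/B/C, D/Mid/E/C} → row (7,1) (7,1) (2,8) (2,8)
{D/Hi/B/L, D/Hi/E/L, D/Mid/B/L, D/Mid/E/L} → row (7,1) (7,1) (4,0) (4,0)
That's 7 distinct rows out of 24 strategies.

7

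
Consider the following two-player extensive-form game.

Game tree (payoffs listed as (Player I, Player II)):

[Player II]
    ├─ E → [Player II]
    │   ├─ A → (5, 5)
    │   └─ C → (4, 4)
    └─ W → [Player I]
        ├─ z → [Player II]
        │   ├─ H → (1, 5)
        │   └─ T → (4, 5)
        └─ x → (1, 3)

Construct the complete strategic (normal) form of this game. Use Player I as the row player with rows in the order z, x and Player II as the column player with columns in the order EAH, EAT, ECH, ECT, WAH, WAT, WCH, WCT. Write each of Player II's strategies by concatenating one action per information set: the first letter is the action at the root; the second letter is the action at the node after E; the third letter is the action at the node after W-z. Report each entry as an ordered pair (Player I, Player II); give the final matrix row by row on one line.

Row z: EAH→(5,5), EAT→(5,5), ECH→(4,4), ECT→(4,4), WAH→(1,5), WAT→(4,5), WCH→(1,5), WCT→(4,5)
Row x: EAH→(5,5), EAT→(5,5), ECH→(4,4), ECT→(4,4), WAH→(1,3), WAT→(1,3), WCH→(1,3), WCT→(1,3)

z: (5,5) (5,5) (4,4) (4,4) (1,5) (4,5) (1,5) (4,5) | x: (5,5) (5,5) (4,4) (4,4) (1,3) (1,3) (1,3) (1,3)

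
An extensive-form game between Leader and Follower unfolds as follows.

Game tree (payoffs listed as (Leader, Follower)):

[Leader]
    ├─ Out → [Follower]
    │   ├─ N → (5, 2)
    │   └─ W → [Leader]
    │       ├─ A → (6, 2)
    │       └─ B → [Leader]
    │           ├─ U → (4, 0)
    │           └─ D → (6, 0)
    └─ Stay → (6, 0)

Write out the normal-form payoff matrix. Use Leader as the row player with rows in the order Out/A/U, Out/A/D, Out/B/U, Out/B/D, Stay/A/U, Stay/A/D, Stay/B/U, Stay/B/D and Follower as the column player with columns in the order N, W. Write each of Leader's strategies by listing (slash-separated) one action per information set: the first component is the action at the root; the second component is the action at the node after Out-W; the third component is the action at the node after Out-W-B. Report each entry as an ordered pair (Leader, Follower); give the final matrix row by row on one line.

Out/A/U: (5,2) (6,2) | Out/A/D: (5,2) (6,2) | Out/B/U: (5,2) (4,0) | Out/B/D: (5,2) (6,0) | Stay/A/U: (6,0) (6,0) | Stay/A/D: (6,0) (6,0) | Stay/B/U: (6,0) (6,0) | Stay/B/D: (6,0) (6,0)

Row Out/A/U: N→(5,2), W→(6,2)
Row Out/A/D: N→(5,2), W→(6,2)
Row Out/B/U: N→(5,2), W→(4,0)
Row Out/B/D: N→(5,2), W→(6,0)
Row Stay/A/U: N→(6,0), W→(6,0)
Row Stay/A/D: N→(6,0), W→(6,0)
Row Stay/B/U: N→(6,0), W→(6,0)
Row Stay/B/D: N→(6,0), W→(6,0)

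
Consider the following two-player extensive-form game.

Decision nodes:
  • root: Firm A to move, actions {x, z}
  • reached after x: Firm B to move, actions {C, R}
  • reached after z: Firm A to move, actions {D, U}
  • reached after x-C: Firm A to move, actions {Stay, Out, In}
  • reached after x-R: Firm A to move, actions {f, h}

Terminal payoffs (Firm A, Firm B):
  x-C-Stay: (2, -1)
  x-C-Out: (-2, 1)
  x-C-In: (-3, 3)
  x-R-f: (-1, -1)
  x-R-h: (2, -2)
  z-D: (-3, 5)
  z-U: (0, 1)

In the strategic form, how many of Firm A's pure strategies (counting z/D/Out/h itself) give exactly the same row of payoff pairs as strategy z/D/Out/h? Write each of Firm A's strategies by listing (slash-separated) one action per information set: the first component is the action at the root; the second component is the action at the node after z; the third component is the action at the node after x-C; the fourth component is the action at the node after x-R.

Row for z/D/Out/h (columns C, R): (-3,5) (-3,5).
Under z/D/Out/h, Firm A's choice at the node after x-C and at the node after x-R can never be reached regardless of what Firm B does, so varying those choices leaves every outcome unchanged.
Holding the reachable choices fixed and varying the unreachable ones freely already gives 3 × 2 = 6 equivalent strategies.
No other strategy reproduces this row, so those 6 are the full class: z/D/Stay/f, z/D/Stay/h, z/D/Out/f, z/D/Out/h, z/D/In/f, z/D/In/h.

6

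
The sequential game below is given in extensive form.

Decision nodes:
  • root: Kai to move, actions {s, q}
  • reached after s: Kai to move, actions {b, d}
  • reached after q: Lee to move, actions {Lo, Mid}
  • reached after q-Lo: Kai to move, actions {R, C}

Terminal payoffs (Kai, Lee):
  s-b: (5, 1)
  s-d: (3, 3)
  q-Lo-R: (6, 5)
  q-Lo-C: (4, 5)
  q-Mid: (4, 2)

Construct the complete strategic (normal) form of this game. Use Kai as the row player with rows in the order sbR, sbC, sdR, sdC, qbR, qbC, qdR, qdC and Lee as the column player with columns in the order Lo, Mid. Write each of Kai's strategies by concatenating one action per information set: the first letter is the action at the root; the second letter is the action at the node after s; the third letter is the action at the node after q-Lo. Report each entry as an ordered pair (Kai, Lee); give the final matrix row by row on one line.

Row sbR: Lo→(5,1), Mid→(5,1)
Row sbC: Lo→(5,1), Mid→(5,1)
Row sdR: Lo→(3,3), Mid→(3,3)
Row sdC: Lo→(3,3), Mid→(3,3)
Row qbR: Lo→(6,5), Mid→(4,2)
Row qbC: Lo→(4,5), Mid→(4,2)
Row qdR: Lo→(6,5), Mid→(4,2)
Row qdC: Lo→(4,5), Mid→(4,2)

sbR: (5,1) (5,1) | sbC: (5,1) (5,1) | sdR: (3,3) (3,3) | sdC: (3,3) (3,3) | qbR: (6,5) (4,2) | qbC: (4,5) (4,2) | qdR: (6,5) (4,2) | qdC: (4,5) (4,2)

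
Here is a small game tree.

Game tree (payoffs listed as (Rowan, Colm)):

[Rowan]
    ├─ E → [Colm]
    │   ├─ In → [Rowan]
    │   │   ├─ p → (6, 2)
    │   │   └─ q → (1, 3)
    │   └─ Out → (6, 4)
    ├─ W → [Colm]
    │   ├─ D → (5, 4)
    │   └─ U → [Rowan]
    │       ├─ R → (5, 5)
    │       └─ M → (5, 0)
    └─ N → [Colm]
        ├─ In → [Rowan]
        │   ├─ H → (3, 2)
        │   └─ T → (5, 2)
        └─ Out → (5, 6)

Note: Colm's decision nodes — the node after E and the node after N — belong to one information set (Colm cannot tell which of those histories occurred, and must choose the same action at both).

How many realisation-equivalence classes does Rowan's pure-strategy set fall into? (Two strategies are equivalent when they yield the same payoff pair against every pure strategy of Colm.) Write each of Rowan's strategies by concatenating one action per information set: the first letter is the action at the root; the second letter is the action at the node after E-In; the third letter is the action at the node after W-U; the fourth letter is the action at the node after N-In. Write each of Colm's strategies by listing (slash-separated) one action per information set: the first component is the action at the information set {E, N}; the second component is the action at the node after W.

Rowan has 24 pure strategies: EpRH, EpRT, EpMH, EpMT, EqRH, EqRT, EqMH, EqMT, WpRH, WpRT, WpMH, WpMT, WqRH, WqRT, WqMH, WqMT, NpRH, NpRT, NpMH, NpMT, NqRH, NqRT, NqMH, NqMT. Columns: In/D, In/U, Out/D, Out/U.
{EpRH, EpRT, EpMH, EpMT} → row (6,2) (6,2) (6,4) (6,4)
{EqRH, EqRT, EqMH, EqMT} → row (1,3) (1,3) (6,4) (6,4)
{WpRH, WpRT, WqRH, WqRT} → row (5,4) (5,5) (5,4) (5,5)
{WpMH, WpMT, WqMH, WqMT} → row (5,4) (5,0) (5,4) (5,0)
{NpRH, NpMH, NqRH, NqMH} → row (3,2) (3,2) (5,6) (5,6)
{NpRT, NpMT, NqRT, NqMT} → row (5,2) (5,2) (5,6) (5,6)
That's 6 distinct rows out of 24 strategies.

6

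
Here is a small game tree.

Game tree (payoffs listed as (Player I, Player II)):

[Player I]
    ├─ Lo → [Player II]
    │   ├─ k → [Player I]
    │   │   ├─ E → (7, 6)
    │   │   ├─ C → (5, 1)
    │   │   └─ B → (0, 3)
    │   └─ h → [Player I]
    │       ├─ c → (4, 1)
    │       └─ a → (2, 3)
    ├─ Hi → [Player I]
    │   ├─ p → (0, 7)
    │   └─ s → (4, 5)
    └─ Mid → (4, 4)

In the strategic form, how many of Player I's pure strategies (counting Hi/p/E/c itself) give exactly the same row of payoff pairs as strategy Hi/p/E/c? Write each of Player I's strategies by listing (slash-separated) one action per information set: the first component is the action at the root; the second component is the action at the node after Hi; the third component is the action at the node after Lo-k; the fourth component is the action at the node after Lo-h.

6

Row for Hi/p/E/c (columns k, h): (0,7) (0,7).
Under Hi/p/E/c, Player I's choice at the node after Lo-k and at the node after Lo-h can never be reached regardless of what Player II does, so varying those choices leaves every outcome unchanged.
Holding the reachable choices fixed and varying the unreachable ones freely already gives 3 × 2 = 6 equivalent strategies.
No other strategy reproduces this row, so those 6 are the full class: Hi/p/E/c, Hi/p/E/a, Hi/p/C/c, Hi/p/C/a, Hi/p/B/c, Hi/p/B/a.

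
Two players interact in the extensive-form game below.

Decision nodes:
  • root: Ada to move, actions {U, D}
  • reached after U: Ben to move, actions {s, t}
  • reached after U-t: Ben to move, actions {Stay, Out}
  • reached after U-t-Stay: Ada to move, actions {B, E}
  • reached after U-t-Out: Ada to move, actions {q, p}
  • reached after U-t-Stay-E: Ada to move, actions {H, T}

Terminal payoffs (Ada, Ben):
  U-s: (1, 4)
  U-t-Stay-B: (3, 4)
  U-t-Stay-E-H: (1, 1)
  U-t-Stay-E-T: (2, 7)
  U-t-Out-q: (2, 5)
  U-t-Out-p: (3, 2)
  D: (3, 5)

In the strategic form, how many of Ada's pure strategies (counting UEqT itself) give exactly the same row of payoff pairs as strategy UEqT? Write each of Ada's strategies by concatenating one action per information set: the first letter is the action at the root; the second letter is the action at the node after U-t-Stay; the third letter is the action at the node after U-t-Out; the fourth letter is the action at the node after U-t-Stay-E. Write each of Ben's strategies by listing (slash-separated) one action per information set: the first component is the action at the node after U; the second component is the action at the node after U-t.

Row for UEqT (columns s/Stay, s/Out, t/Stay, t/Out): (1,4) (1,4) (2,7) (2,5).
Every one of Ada's information sets is on the play path for some reply by Ben when Ada follows UEqT.
Changing the action at any of them therefore changes at least one column, so only UEqT itself gives this row.

1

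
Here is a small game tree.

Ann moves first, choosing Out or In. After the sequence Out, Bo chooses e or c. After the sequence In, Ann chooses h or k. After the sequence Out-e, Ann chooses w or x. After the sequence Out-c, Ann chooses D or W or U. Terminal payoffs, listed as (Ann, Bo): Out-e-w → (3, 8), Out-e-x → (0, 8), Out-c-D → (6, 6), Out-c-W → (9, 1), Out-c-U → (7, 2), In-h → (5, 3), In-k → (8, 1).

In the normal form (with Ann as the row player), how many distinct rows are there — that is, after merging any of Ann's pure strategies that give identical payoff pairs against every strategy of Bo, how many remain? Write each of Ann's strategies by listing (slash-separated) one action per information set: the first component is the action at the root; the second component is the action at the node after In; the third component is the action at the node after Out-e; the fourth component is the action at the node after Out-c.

Ann has 24 pure strategies: Out/h/w/D, Out/h/w/W, Out/h/w/U, Out/h/x/D, Out/h/x/W, Out/h/x/U, Out/k/w/D, Out/k/w/W, Out/k/w/U, Out/k/x/D, Out/k/x/W, Out/k/x/U, In/h/w/D, In/h/w/W, In/h/w/U, In/h/x/D, In/h/x/W, In/h/x/U, In/k/w/D, In/k/w/W, In/k/w/U, In/k/x/D, In/k/x/W, In/k/x/U. Columns: e, c.
{Out/h/w/D, Out/k/w/D} → row (3,8) (6,6)
{Out/h/w/W, Out/k/w/W} → row (3,8) (9,1)
{Out/h/w/U, Out/k/w/U} → row (3,8) (7,2)
{Out/h/x/D, Out/k/x/D} → row (0,8) (6,6)
{Out/h/x/W, Out/k/x/W} → row (0,8) (9,1)
{Out/h/x/U, Out/k/x/U} → row (0,8) (7,2)
{In/h/w/D, In/h/w/W, In/h/w/U, In/h/x/D, In/h/x/W, In/h/x/U} → row (5,3) (5,3)
{In/k/w/D, In/k/w/W, In/k/w/U, In/k/x/D, In/k/x/W, In/k/x/U} → row (8,1) (8,1)
That's 8 distinct rows out of 24 strategies.

8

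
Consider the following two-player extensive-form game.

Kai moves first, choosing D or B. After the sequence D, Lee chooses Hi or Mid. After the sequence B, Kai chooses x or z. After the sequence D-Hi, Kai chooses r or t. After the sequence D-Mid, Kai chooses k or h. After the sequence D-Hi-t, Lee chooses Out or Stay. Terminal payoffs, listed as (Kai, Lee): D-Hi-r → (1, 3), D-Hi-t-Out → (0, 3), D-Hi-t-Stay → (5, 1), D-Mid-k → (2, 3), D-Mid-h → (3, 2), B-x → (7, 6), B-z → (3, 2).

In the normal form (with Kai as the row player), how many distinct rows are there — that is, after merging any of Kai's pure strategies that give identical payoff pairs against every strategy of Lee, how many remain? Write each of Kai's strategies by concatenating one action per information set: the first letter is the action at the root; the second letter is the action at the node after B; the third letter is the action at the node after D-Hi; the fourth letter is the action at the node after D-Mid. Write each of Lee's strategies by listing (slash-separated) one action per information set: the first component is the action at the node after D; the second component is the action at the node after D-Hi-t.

Kai has 16 pure strategies: Dxrk, Dxrh, Dxtk, Dxth, Dzrk, Dzrh, Dztk, Dzth, Bxrk, Bxrh, Bxtk, Bxth, Bzrk, Bzrh, Bztk, Bzth. Columns: Hi/Out, Hi/Stay, Mid/Out, Mid/Stay.
{Dxrk, Dzrk} → row (1,3) (1,3) (2,3) (2,3)
{Dxrh, Dzrh} → row (1,3) (1,3) (3,2) (3,2)
{Dxtk, Dztk} → row (0,3) (5,1) (2,3) (2,3)
{Dxth, Dzth} → row (0,3) (5,1) (3,2) (3,2)
{Bxrk, Bxrh, Bxtk, Bxth} → row (7,6) (7,6) (7,6) (7,6)
{Bzrk, Bzrh, Bztk, Bzth} → row (3,2) (3,2) (3,2) (3,2)
That's 6 distinct rows out of 16 strategies.

6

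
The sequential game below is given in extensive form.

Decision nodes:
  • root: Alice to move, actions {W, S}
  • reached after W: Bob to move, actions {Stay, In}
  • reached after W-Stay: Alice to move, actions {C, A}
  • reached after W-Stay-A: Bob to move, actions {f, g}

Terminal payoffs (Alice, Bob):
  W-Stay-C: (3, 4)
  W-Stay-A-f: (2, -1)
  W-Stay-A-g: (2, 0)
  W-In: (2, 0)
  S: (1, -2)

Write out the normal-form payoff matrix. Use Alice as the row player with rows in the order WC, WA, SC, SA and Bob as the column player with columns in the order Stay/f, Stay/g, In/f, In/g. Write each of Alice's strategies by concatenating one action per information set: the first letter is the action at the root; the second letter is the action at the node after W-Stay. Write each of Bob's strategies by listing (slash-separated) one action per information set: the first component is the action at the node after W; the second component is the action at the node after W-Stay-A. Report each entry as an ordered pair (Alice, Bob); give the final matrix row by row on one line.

WC: (3,4) (3,4) (2,0) (2,0) | WA: (2,-1) (2,0) (2,0) (2,0) | SC: (1,-2) (1,-2) (1,-2) (1,-2) | SA: (1,-2) (1,-2) (1,-2) (1,-2)

Row WC: Stay/f→(3,4), Stay/g→(3,4), In/f→(2,0), In/g→(2,0)
Row WA: Stay/f→(2,-1), Stay/g→(2,0), In/f→(2,0), In/g→(2,0)
Row SC: Stay/f→(1,-2), Stay/g→(1,-2), In/f→(1,-2), In/g→(1,-2)
Row SA: Stay/f→(1,-2), Stay/g→(1,-2), In/f→(1,-2), In/g→(1,-2)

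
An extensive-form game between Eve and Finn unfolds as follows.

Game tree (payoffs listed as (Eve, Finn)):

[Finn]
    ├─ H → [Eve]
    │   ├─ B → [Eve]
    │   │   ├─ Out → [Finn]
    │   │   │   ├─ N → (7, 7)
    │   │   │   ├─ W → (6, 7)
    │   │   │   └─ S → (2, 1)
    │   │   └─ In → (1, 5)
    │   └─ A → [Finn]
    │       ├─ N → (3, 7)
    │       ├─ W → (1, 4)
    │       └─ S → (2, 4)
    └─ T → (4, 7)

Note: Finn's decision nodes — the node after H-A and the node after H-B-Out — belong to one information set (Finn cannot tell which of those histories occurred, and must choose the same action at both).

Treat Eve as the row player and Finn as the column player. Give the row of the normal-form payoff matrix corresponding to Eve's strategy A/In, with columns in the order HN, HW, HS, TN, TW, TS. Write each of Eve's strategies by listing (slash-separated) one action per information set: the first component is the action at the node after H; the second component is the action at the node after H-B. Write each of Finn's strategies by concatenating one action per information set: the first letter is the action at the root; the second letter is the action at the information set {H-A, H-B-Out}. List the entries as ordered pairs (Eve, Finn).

(3,7) (1,4) (2,4) (4,7) (4,7) (4,7)

vs HN: Finn plays H → Eve plays A at [H] → Finn plays N at [H-A] → (3, 7)
vs HW: Finn plays H → Eve plays A at [H] → Finn plays W at [H-A] → (1, 4)
vs HS: Finn plays H → Eve plays A at [H] → Finn plays S at [H-A] → (2, 4)
vs TN: Finn plays T → (4, 7)
vs TW: Finn plays T → (4, 7)
vs TS: Finn plays T → (4, 7)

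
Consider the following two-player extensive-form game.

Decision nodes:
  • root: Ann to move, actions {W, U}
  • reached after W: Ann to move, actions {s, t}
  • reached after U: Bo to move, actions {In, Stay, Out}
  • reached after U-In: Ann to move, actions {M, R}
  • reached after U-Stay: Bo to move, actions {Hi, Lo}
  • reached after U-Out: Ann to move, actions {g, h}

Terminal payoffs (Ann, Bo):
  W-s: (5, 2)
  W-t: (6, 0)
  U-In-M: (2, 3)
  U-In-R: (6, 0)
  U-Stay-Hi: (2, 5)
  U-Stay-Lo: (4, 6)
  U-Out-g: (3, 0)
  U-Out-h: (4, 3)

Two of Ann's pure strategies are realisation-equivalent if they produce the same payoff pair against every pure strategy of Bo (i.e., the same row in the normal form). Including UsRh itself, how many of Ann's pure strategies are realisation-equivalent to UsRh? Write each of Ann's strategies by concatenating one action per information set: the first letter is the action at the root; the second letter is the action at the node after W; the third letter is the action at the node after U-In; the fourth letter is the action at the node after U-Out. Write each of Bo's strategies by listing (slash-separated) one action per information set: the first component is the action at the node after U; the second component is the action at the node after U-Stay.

Row for UsRh (columns In/Hi, In/Lo, Stay/Hi, Stay/Lo, Out/Hi, Out/Lo): (6,0) (6,0) (2,5) (4,6) (4,3) (4,3).
Under UsRh, Ann's choice at the node after W can never be reached regardless of what Bo does, so varying those choices leaves every outcome unchanged.
Holding the reachable choices fixed and varying the unreachable one freely already gives 2 equivalent strategies.
No other strategy reproduces this row, so those 2 are the full class: UsRh, UtRh.

2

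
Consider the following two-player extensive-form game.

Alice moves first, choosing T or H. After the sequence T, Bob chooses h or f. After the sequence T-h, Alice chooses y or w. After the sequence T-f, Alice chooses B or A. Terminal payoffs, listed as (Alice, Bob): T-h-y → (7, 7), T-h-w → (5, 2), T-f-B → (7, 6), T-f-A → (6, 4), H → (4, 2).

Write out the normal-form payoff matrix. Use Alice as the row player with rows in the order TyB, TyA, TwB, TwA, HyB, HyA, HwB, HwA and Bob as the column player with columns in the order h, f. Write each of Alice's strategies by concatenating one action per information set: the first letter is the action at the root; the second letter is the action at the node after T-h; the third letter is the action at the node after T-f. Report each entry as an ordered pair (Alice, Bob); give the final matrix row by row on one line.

Row TyB: h→(7,7), f→(7,6)
Row TyA: h→(7,7), f→(6,4)
Row TwB: h→(5,2), f→(7,6)
Row TwA: h→(5,2), f→(6,4)
Row HyB: h→(4,2), f→(4,2)
Row HyA: h→(4,2), f→(4,2)
Row HwB: h→(4,2), f→(4,2)
Row HwA: h→(4,2), f→(4,2)

TyB: (7,7) (7,6) | TyA: (7,7) (6,4) | TwB: (5,2) (7,6) | TwA: (5,2) (6,4) | HyB: (4,2) (4,2) | HyA: (4,2) (4,2) | HwB: (4,2) (4,2) | HwA: (4,2) (4,2)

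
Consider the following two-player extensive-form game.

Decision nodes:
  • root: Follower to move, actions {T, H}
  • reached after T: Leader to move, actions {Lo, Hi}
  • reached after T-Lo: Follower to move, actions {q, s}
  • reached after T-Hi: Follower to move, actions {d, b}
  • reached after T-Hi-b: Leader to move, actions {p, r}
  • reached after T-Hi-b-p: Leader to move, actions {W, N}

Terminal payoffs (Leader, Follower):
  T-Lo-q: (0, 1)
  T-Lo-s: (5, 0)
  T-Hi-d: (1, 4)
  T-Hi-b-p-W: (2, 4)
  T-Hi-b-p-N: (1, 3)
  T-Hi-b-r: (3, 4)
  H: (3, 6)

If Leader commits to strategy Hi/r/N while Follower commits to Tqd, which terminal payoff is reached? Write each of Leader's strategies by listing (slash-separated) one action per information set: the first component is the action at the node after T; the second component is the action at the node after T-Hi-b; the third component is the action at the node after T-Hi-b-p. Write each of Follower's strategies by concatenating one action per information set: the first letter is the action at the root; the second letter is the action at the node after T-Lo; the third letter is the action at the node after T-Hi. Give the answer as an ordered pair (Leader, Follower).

Trace the play path from the root:
  Follower plays T
  Leader plays Hi at [T]
  Follower plays d at [T-Hi]
→ terminal payoff (1, 4).
(Leader's choice at the node after T-Hi-b is never reached on this path, so it doesn't affect the outcome.)

(1, 4)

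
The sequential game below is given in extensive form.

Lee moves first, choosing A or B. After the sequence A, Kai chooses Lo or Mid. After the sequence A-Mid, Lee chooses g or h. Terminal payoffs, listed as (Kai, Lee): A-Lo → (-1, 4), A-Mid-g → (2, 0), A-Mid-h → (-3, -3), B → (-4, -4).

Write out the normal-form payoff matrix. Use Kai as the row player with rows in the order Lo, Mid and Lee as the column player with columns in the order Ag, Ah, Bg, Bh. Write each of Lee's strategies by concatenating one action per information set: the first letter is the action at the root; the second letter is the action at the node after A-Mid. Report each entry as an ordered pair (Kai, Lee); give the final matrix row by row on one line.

Row Lo: Ag→(-1,4), Ah→(-1,4), Bg→(-4,-4), Bh→(-4,-4)
Row Mid: Ag→(2,0), Ah→(-3,-3), Bg→(-4,-4), Bh→(-4,-4)

Lo: (-1,4) (-1,4) (-4,-4) (-4,-4) | Mid: (2,0) (-3,-3) (-4,-4) (-4,-4)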